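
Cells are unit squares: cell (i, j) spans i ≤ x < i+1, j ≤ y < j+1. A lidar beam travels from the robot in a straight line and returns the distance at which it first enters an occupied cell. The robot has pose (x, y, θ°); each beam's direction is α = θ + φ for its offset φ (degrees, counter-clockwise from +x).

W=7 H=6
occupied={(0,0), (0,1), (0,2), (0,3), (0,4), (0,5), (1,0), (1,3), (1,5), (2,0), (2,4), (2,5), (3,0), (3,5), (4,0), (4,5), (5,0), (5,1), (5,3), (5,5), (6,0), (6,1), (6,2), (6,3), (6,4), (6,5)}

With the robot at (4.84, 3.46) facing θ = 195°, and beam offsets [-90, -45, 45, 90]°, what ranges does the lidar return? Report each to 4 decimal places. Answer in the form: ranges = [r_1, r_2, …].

ranges = [1.5943, 2.1246, 2.8406, 1.5115]

beam 1: φ=-90°, α=105°
  direction (-0.2588, 0.9659); cell (4,3); t to first gridline: x 3.2455, y 0.5590 (then +3.8637 / +1.0353)
    (4,4) via y @ 0.5590
    (4,5) via y @ 1.5943  # hit
  → r_1 = 1.5943
beam 2: φ=-45°, α=150°
  direction (-0.8660, 0.5000); cell (4,3); t to first gridline: x 0.9699, y 1.0800 (then +1.1547 / +2.0000)
    (3,3) via x @ 0.9699
    (3,4) via y @ 1.0800
    (2,4) via x @ 2.1246  # hit
  → r_2 = 2.1246
beam 3: φ=45°, α=240°
  direction (-0.5000, -0.8660); cell (4,3); t to first gridline: x 1.6800, y 0.5312 (then +2.0000 / +1.1547)
    (4,2) via y @ 0.5312
    (3,2) via x @ 1.6800
    (3,1) via y @ 1.6859
    (3,0) via y @ 2.8406  # hit
  → r_3 = 2.8406
beam 4: φ=90°, α=285°
  direction (0.2588, -0.9659); cell (4,3); t to first gridline: x 0.6182, y 0.4762 (then +3.8637 / +1.0353)
    (4,2) via y @ 0.4762
    (5,2) via x @ 0.6182
    (5,1) via y @ 1.5115  # hit
  → r_4 = 1.5115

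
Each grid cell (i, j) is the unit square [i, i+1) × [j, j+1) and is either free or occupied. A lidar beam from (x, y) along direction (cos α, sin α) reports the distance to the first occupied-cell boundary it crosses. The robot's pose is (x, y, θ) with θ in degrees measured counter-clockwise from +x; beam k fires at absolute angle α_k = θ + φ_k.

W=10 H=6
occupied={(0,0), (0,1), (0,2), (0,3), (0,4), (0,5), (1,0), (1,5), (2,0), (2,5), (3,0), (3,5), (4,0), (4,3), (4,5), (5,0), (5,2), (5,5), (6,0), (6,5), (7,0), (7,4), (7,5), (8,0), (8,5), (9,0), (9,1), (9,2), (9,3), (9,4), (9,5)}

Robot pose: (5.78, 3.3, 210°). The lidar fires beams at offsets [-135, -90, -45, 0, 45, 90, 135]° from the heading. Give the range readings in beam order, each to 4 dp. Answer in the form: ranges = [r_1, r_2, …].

beam 1: φ=-135°, α=75°
  cosα=0.2588 sinα=0.9659 | (5,3) | tMaxX 0.8500 tMaxY 0.7247 | tΔX 3.8637 tΔY 1.0353
    t=0.7247 [y] (5,4)
    t=0.8500 [x] (6,4)
    t=1.7600 [y] (6,5) — stop
  → r_1 = 1.7600
beam 2: φ=-90°, α=120°
  cosα=-0.5000 sinα=0.8660 | (5,3) | tMaxX 1.5600 tMaxY 0.8083 | tΔX 2.0000 tΔY 1.1547
    t=0.8083 [y] (5,4)
    t=1.5600 [x] (4,4)
    t=1.9630 [y] (4,5) — stop
  → r_2 = 1.9630
beam 3: φ=-45°, α=165°
  cosα=-0.9659 sinα=0.2588 | (5,3) | tMaxX 0.8075 tMaxY 2.7046 | tΔX 1.0353 tΔY 3.8637
    t=0.8075 [x] (4,3) — stop
  → r_3 = 0.8075
beam 4: φ=0°, α=210°
  cosα=-0.8660 sinα=-0.5000 | (5,3) | tMaxX 0.9007 tMaxY 0.6000 | tΔX 1.1547 tΔY 2.0000
    t=0.6000 [y] (5,2) — stop
  → r_4 = 0.6000
beam 5: φ=45°, α=255°
  cosα=-0.2588 sinα=-0.9659 | (5,3) | tMaxX 3.0137 tMaxY 0.3106 | tΔX 3.8637 tΔY 1.0353
    t=0.3106 [y] (5,2) — stop
  → r_5 = 0.3106
beam 6: φ=90°, α=300°
  cosα=0.5000 sinα=-0.8660 | (5,3) | tMaxX 0.4400 tMaxY 0.3464 | tΔX 2.0000 tΔY 1.1547
    t=0.3464 [y] (5,2) — stop
  → r_6 = 0.3464
beam 7: φ=135°, α=345°
  cosα=0.9659 sinα=-0.2588 | (5,3) | tMaxX 0.2278 tMaxY 1.1591 | tΔX 1.0353 tΔY 3.8637
    t=0.2278 [x] (6,3)
    t=1.1591 [y] (6,2)
    t=1.2630 [x] (7,2)
    t=2.2983 [x] (8,2)
    t=3.3336 [x] (9,2) — stop
  → r_7 = 3.3336

ranges = [1.7600, 1.9630, 0.8075, 0.6000, 0.3106, 0.3464, 3.3336]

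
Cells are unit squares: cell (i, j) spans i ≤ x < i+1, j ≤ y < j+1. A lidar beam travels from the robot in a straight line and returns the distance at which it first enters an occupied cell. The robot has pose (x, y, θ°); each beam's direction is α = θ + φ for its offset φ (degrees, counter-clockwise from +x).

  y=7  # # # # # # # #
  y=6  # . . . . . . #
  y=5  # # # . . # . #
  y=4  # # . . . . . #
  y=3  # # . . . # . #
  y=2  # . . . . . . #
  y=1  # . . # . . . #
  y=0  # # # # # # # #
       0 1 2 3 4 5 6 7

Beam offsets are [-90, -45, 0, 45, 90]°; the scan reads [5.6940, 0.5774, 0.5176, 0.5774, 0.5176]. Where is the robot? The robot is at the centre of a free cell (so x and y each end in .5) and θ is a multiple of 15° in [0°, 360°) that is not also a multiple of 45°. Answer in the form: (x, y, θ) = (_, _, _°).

The pose lattice has 29·16 = 464 candidates. Test each by forward raycasting.
  (2.5, 2.5, 195°): beam 1 = 1.9319 ≠ 5.6940 ✗
  (2.5, 6.5, 240°): beam 1 = 1.0000 ≠ 5.6940 ✗
  (2.5, 4.5, 75°): beam 1 = 2.5882 ≠ 5.6940 ✗
  (5.5, 2.5, 195°): beam 1 = 0.5176 ≠ 5.6940 ✗
  …
  (4.5, 1.5, 195°): r_1=5.6940, r_2=0.5774, r_3=0.5176, r_4=0.5774, r_5=0.5176 — all match ✓
No second candidate reproduces the full scan.

(x, y, θ) = (4.5, 1.5, 195°)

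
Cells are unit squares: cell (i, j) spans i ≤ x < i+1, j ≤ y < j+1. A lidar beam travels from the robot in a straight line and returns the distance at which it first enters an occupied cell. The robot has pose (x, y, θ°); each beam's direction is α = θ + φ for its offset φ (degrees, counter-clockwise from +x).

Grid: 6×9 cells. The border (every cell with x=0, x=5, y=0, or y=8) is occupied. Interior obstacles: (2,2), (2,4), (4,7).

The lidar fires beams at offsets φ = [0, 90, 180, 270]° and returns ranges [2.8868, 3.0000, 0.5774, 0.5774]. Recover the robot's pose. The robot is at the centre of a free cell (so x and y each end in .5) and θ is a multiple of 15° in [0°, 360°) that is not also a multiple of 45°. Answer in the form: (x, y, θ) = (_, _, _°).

(x, y, θ) = (3.5, 7.5, 210°)

Enumerate (i+0.5, j+0.5, θ) over the 25 free cells and 16 admissible headings. For each, cast all 4 beams and compare to the given ranges.
  (4.5, 5.5, 15°): beam 1 = 0.5176 ≠ 2.8868 ✗
  (3.5, 7.5, 255°): beam 1 = 2.5882 ≠ 2.8868 ✗
  (1.5, 1.5, 330°): beam 1 = 1.0000 ≠ 2.8868 ✗
  (4.5, 1.5, 30°): beam 1 = 0.5774 ≠ 2.8868 ✗
  …
  (3.5, 7.5, 210°): r_1=2.8868, r_2=3.0000, r_3=0.5774, r_4=0.5774 — all match ✓
Only this pose fits every beam.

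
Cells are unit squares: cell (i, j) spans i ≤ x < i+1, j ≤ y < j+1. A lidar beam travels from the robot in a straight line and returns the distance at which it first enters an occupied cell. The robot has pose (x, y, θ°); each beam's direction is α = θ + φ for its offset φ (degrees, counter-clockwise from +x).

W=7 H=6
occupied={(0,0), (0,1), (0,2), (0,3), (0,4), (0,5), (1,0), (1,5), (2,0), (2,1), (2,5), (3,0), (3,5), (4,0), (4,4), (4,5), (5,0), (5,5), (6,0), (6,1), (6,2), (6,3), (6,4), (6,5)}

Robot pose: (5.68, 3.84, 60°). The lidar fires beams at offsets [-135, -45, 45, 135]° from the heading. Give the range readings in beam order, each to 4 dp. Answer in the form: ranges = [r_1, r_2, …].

ranges = [1.2364, 0.3313, 1.2009, 4.8451]

beam 1: φ=-135°, α=285°
  d=(0.2588,-0.9659)  start (5,3)  tX=1.2364 tY=0.8696  stride 1/|dx|=3.8637 1/|dy|=1.0353
    cross y-line → (5,2), t=0.8696
    cross x-line → (6,2), t=1.2364 (wall)
  → r_1 = 1.2364
beam 2: φ=-45°, α=15°
  d=(0.9659,0.2588)  start (5,3)  tX=0.3313 tY=0.6182  stride 1/|dx|=1.0353 1/|dy|=3.8637
    cross x-line → (6,3), t=0.3313 (wall)
  → r_2 = 0.3313
beam 3: φ=45°, α=105°
  d=(-0.2588,0.9659)  start (5,3)  tX=2.6273 tY=0.1656  stride 1/|dx|=3.8637 1/|dy|=1.0353
    cross y-line → (5,4), t=0.1656
    cross y-line → (5,5), t=1.2009 (wall)
  → r_3 = 1.2009
beam 4: φ=135°, α=195°
  d=(-0.9659,-0.2588)  start (5,3)  tX=0.7040 tY=3.2455  stride 1/|dx|=1.0353 1/|dy|=3.8637
    cross x-line → (4,3), t=0.7040
    cross x-line → (3,3), t=1.7393
    cross x-line → (2,3), t=2.7745
    cross y-line → (2,2), t=3.2455
    cross x-line → (1,2), t=3.8098
    cross x-line → (0,2), t=4.8451 (wall)
  → r_4 = 4.8451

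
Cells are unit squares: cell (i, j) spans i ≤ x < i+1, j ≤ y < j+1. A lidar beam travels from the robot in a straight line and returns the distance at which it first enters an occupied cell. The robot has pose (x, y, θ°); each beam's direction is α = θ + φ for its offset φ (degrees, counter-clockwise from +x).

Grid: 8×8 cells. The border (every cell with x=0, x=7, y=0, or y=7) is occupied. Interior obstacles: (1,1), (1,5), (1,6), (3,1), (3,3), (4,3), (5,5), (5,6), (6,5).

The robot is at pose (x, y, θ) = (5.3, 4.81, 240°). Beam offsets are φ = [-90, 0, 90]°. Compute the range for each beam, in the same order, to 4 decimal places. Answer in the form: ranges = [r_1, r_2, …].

ranges = [3.8105, 0.9353, 1.9630]

beam 1: φ=-90°, α=150°
  d=(-0.8660,0.5000)  start (5,4)  tX=0.3464 tY=0.3800  stride 1/|dx|=1.1547 1/|dy|=2.0000
    cross x-line → (4,4), t=0.3464
    cross y-line → (4,5), t=0.3800
    cross x-line → (3,5), t=1.5011
    cross y-line → (3,6), t=2.3800
    cross x-line → (2,6), t=2.6558
    cross x-line → (1,6), t=3.8105 (wall)
  → r_1 = 3.8105
beam 2: φ=0°, α=240°
  d=(-0.5000,-0.8660)  start (5,4)  tX=0.6000 tY=0.9353  stride 1/|dx|=2.0000 1/|dy|=1.1547
    cross x-line → (4,4), t=0.6000
    cross y-line → (4,3), t=0.9353 (wall)
  → r_2 = 0.9353
beam 3: φ=90°, α=330°
  d=(0.8660,-0.5000)  start (5,4)  tX=0.8083 tY=1.6200  stride 1/|dx|=1.1547 1/|dy|=2.0000
    cross x-line → (6,4), t=0.8083
    cross y-line → (6,3), t=1.6200
    cross x-line → (7,3), t=1.9630 (wall)
  → r_3 = 1.9630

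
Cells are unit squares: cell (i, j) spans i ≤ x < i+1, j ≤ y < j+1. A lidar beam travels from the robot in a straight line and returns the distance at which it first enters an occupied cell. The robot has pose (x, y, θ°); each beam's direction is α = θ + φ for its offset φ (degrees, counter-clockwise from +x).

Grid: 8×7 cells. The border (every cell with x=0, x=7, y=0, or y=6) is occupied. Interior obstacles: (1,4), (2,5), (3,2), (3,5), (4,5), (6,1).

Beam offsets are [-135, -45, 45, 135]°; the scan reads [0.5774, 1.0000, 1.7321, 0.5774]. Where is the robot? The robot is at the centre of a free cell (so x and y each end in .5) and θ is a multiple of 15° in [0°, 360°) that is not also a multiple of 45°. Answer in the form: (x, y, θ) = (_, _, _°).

The pose lattice has 24·16 = 384 candidates. Test each by forward raycasting.
  (3.5, 3.5, 285°): beam 1 = 1.7321 ≠ 0.5774 ✗
  (5.5, 3.5, 255°): beam 1 = 1.7321 ≠ 0.5774 ✗
  (6.5, 4.5, 210°): beam 1 = 1.5529 ≠ 0.5774 ✗
  (1.5, 1.5, 240°): beam 1 = 1.9319 ≠ 0.5774 ✗
  …
  (1.5, 3.5, 285°): r_1=0.5774, r_2=1.0000, r_3=1.7321, r_4=0.5774 — all match ✓
Unique over the lattice → pose = (1.5, 3.5, 285°).

(x, y, θ) = (1.5, 3.5, 285°)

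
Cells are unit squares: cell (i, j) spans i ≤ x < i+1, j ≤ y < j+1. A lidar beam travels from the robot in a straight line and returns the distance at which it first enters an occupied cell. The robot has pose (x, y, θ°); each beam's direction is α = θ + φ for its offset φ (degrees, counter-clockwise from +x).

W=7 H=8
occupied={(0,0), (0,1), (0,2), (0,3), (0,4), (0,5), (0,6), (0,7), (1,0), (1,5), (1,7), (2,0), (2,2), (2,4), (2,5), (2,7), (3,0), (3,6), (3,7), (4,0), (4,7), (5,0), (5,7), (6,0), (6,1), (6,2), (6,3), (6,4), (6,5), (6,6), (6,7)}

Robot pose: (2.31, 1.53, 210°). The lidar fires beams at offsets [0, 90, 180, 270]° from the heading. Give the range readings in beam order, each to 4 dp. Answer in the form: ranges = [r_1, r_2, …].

beam 1: φ=0°, α=210°
  direction (-0.8660, -0.5000); cell (2,1); t to first gridline: x 0.3580, y 1.0600 (then +1.1547 / +2.0000)
    (1,1) via x @ 0.3580
    (1,0) via y @ 1.0600  # hit
  → r_1 = 1.0600
beam 2: φ=90°, α=300°
  direction (0.5000, -0.8660); cell (2,1); t to first gridline: x 1.3800, y 0.6120 (then +2.0000 / +1.1547)
    (2,0) via y @ 0.6120  # hit
  → r_2 = 0.6120
beam 3: φ=180°, α=30°
  direction (0.8660, 0.5000); cell (2,1); t to first gridline: x 0.7967, y 0.9400 (then +1.1547 / +2.0000)
    (3,1) via x @ 0.7967
    (3,2) via y @ 0.9400
    (4,2) via x @ 1.9514
    (4,3) via y @ 2.9400
    (5,3) via x @ 3.1061
    (6,3) via x @ 4.2608  # hit
  → r_3 = 4.2608
beam 4: φ=270°, α=120°
  direction (-0.5000, 0.8660); cell (2,1); t to first gridline: x 0.6200, y 0.5427 (then +2.0000 / +1.1547)
    (2,2) via y @ 0.5427  # hit
  → r_4 = 0.5427

ranges = [1.0600, 0.6120, 4.2608, 0.5427]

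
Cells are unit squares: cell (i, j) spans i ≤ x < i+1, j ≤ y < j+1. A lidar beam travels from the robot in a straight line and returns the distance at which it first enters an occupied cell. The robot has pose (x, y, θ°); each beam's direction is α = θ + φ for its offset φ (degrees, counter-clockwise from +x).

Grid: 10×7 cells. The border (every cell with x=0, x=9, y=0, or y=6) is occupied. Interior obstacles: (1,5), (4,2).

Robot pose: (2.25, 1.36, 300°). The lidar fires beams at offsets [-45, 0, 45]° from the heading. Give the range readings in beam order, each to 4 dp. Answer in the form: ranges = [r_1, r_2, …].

ranges = [0.3727, 0.4157, 1.3909]

beam 1: φ=-45°, α=255°
  d=(-0.2588,-0.9659)  start (2,1)  tX=0.9659 tY=0.3727  stride 1/|dx|=3.8637 1/|dy|=1.0353
    cross y-line → (2,0), t=0.3727 (wall)
  → r_1 = 0.3727
beam 2: φ=0°, α=300°
  d=(0.5000,-0.8660)  start (2,1)  tX=1.5000 tY=0.4157  stride 1/|dx|=2.0000 1/|dy|=1.1547
    cross y-line → (2,0), t=0.4157 (wall)
  → r_2 = 0.4157
beam 3: φ=45°, α=345°
  d=(0.9659,-0.2588)  start (2,1)  tX=0.7765 tY=1.3909  stride 1/|dx|=1.0353 1/|dy|=3.8637
    cross x-line → (3,1), t=0.7765
    cross y-line → (3,0), t=1.3909 (wall)
  → r_3 = 1.3909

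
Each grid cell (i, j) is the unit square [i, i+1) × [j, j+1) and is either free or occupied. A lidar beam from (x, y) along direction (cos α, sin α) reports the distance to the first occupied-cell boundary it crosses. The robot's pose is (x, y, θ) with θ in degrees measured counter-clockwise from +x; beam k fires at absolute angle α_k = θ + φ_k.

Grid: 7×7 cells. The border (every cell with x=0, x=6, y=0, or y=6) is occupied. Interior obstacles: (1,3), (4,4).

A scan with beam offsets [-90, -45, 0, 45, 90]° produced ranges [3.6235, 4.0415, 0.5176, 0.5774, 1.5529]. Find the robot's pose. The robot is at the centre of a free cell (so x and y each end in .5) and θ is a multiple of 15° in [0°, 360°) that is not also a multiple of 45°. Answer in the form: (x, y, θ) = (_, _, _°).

(x, y, θ) = (3.5, 4.5, 345°)

Enumerate (i+0.5, j+0.5, θ) over the 23 free cells and 16 admissible headings. For each, cast all 5 beams and compare to the given ranges.
  (5.5, 5.5, 120°): beam 1 = 0.5774 ≠ 3.6235 ✗
  (3.5, 4.5, 120°): beam 1 = 0.5774 ≠ 3.6235 ✗
  (2.5, 3.5, 300°): beam 1 = 0.5774 ≠ 3.6235 ✗
  …
  (3.5, 4.5, 345°): r_1=3.6235, r_2=4.0415, r_3=0.5176, r_4=0.5774, r_5=1.5529 — all match ✓
Unique over the lattice → pose = (3.5, 4.5, 345°).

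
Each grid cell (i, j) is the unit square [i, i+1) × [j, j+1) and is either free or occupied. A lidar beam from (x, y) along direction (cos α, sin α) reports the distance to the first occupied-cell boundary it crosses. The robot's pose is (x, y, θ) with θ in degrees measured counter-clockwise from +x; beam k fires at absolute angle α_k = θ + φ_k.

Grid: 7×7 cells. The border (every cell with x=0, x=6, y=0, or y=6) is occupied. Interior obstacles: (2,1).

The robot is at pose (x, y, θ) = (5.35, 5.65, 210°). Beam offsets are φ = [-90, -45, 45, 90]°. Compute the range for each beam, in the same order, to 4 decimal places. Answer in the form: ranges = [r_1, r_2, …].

ranges = [0.4041, 1.3523, 4.8140, 1.3000]

beam 1: φ=-90°, α=120°
  d=(-0.5000,0.8660)  start (5,5)  tX=0.7000 tY=0.4041  stride 1/|dx|=2.0000 1/|dy|=1.1547
    cross y-line → (5,6), t=0.4041 (wall)
  → r_1 = 0.4041
beam 2: φ=-45°, α=165°
  d=(-0.9659,0.2588)  start (5,5)  tX=0.3623 tY=1.3523  stride 1/|dx|=1.0353 1/|dy|=3.8637
    cross x-line → (4,5), t=0.3623
    cross y-line → (4,6), t=1.3523 (wall)
  → r_2 = 1.3523
beam 3: φ=45°, α=255°
  d=(-0.2588,-0.9659)  start (5,5)  tX=1.3523 tY=0.6729  stride 1/|dx|=3.8637 1/|dy|=1.0353
    cross y-line → (5,4), t=0.6729
    cross x-line → (4,4), t=1.3523
    cross y-line → (4,3), t=1.7082
    cross y-line → (4,2), t=2.7435
    cross y-line → (4,1), t=3.7788
    cross y-line → (4,0), t=4.8140 (wall)
  → r_3 = 4.8140
beam 4: φ=90°, α=300°
  d=(0.5000,-0.8660)  start (5,5)  tX=1.3000 tY=0.7506  stride 1/|dx|=2.0000 1/|dy|=1.1547
    cross y-line → (5,4), t=0.7506
    cross x-line → (6,4), t=1.3000 (wall)
  → r_4 = 1.3000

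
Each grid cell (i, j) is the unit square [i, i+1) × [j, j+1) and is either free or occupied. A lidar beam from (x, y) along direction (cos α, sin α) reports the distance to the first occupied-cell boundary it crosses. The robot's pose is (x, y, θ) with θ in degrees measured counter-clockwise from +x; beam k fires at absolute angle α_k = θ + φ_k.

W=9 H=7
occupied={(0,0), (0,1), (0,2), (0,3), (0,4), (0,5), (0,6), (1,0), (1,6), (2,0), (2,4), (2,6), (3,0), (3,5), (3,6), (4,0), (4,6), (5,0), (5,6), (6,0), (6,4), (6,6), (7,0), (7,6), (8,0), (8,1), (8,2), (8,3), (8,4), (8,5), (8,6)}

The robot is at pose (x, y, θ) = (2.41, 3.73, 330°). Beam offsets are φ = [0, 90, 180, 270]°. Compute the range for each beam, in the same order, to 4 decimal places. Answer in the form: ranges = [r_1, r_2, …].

ranges = [5.4600, 0.3118, 1.6281, 2.8200]

beam 1: φ=0°, α=330°
  d=(0.8660,-0.5000)  start (2,3)  tX=0.6813 tY=1.4600  stride 1/|dx|=1.1547 1/|dy|=2.0000
    cross x-line → (3,3), t=0.6813
    cross y-line → (3,2), t=1.4600
    cross x-line → (4,2), t=1.8360
    cross x-line → (5,2), t=2.9907
    cross y-line → (5,1), t=3.4600
    cross x-line → (6,1), t=4.1454
    cross x-line → (7,1), t=5.3001
    cross y-line → (7,0), t=5.4600 (wall)
  → r_1 = 5.4600
beam 2: φ=90°, α=60°
  d=(0.5000,0.8660)  start (2,3)  tX=1.1800 tY=0.3118  stride 1/|dx|=2.0000 1/|dy|=1.1547
    cross y-line → (2,4), t=0.3118 (wall)
  → r_2 = 0.3118
beam 3: φ=180°, α=150°
  d=(-0.8660,0.5000)  start (2,3)  tX=0.4734 tY=0.5400  stride 1/|dx|=1.1547 1/|dy|=2.0000
    cross x-line → (1,3), t=0.4734
    cross y-line → (1,4), t=0.5400
    cross x-line → (0,4), t=1.6281 (wall)
  → r_3 = 1.6281
beam 4: φ=270°, α=240°
  d=(-0.5000,-0.8660)  start (2,3)  tX=0.8200 tY=0.8429  stride 1/|dx|=2.0000 1/|dy|=1.1547
    cross x-line → (1,3), t=0.8200
    cross y-line → (1,2), t=0.8429
    cross y-line → (1,1), t=1.9976
    cross x-line → (0,1), t=2.8200 (wall)
  → r_4 = 2.8200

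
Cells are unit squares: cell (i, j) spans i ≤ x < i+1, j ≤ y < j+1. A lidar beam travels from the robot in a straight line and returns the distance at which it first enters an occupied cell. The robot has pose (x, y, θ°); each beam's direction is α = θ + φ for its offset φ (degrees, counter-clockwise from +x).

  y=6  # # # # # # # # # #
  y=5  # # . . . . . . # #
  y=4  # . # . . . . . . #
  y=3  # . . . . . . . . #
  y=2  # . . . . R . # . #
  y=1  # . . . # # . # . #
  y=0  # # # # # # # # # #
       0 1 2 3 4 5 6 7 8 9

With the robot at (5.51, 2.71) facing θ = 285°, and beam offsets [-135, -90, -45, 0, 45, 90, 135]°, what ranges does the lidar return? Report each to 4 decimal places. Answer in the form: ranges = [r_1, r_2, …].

ranges = [2.8983, 4.6691, 0.8198, 0.7350, 1.7205, 3.6131, 3.7990]

beam 1: φ=-135°, α=150°
  d=(-0.8660,0.5000)  start (5,2)  tX=0.5889 tY=0.5800  stride 1/|dx|=1.1547 1/|dy|=2.0000
    cross y-line → (5,3), t=0.5800
    cross x-line → (4,3), t=0.5889
    cross x-line → (3,3), t=1.7436
    cross y-line → (3,4), t=2.5800
    cross x-line → (2,4), t=2.8983 (wall)
  → r_1 = 2.8983
beam 2: φ=-90°, α=195°
  d=(-0.9659,-0.2588)  start (5,2)  tX=0.5280 tY=2.7432  stride 1/|dx|=1.0353 1/|dy|=3.8637
    cross x-line → (4,2), t=0.5280
    cross x-line → (3,2), t=1.5633
    cross x-line → (2,2), t=2.5985
    cross y-line → (2,1), t=2.7432
    cross x-line → (1,1), t=3.6338
    cross x-line → (0,1), t=4.6691 (wall)
  → r_2 = 4.6691
beam 3: φ=-45°, α=240°
  d=(-0.5000,-0.8660)  start (5,2)  tX=1.0200 tY=0.8198  stride 1/|dx|=2.0000 1/|dy|=1.1547
    cross y-line → (5,1), t=0.8198 (wall)
  → r_3 = 0.8198
beam 4: φ=0°, α=285°
  d=(0.2588,-0.9659)  start (5,2)  tX=1.8932 tY=0.7350  stride 1/|dx|=3.8637 1/|dy|=1.0353
    cross y-line → (5,1), t=0.7350 (wall)
  → r_4 = 0.7350
beam 5: φ=45°, α=330°
  d=(0.8660,-0.5000)  start (5,2)  tX=0.5658 tY=1.4200  stride 1/|dx|=1.1547 1/|dy|=2.0000
    cross x-line → (6,2), t=0.5658
    cross y-line → (6,1), t=1.4200
    cross x-line → (7,1), t=1.7205 (wall)
  → r_5 = 1.7205
beam 6: φ=90°, α=15°
  d=(0.9659,0.2588)  start (5,2)  tX=0.5073 tY=1.1205  stride 1/|dx|=1.0353 1/|dy|=3.8637
    cross x-line → (6,2), t=0.5073
    cross y-line → (6,3), t=1.1205
    cross x-line → (7,3), t=1.5426
    cross x-line → (8,3), t=2.5778
    cross x-line → (9,3), t=3.6131 (wall)
  → r_6 = 3.6131
beam 7: φ=135°, α=60°
  d=(0.5000,0.8660)  start (5,2)  tX=0.9800 tY=0.3349  stride 1/|dx|=2.0000 1/|dy|=1.1547
    cross y-line → (5,3), t=0.3349
    cross x-line → (6,3), t=0.9800
    cross y-line → (6,4), t=1.4896
    cross y-line → (6,5), t=2.6443
    cross x-line → (7,5), t=2.9800
    cross y-line → (7,6), t=3.7990 (wall)
  → r_7 = 3.7990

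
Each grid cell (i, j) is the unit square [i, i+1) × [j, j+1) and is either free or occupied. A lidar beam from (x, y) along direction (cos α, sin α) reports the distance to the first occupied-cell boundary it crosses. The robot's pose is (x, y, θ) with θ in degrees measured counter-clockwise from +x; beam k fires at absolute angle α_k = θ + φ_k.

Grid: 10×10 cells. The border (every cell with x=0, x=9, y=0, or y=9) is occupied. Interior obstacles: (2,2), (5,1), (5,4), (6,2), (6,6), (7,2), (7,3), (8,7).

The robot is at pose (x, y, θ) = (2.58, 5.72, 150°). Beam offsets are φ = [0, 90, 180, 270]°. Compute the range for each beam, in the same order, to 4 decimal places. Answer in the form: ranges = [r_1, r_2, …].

ranges = [1.8244, 3.1600, 2.7944, 3.7874]

beam 1: φ=0°, α=150°
  d=(-0.8660,0.5000)  start (2,5)  tX=0.6697 tY=0.5600  stride 1/|dx|=1.1547 1/|dy|=2.0000
    cross y-line → (2,6), t=0.5600
    cross x-line → (1,6), t=0.6697
    cross x-line → (0,6), t=1.8244 (wall)
  → r_1 = 1.8244
beam 2: φ=90°, α=240°
  d=(-0.5000,-0.8660)  start (2,5)  tX=1.1600 tY=0.8314  stride 1/|dx|=2.0000 1/|dy|=1.1547
    cross y-line → (2,4), t=0.8314
    cross x-line → (1,4), t=1.1600
    cross y-line → (1,3), t=1.9861
    cross y-line → (1,2), t=3.1408
    cross x-line → (0,2), t=3.1600 (wall)
  → r_2 = 3.1600
beam 3: φ=180°, α=330°
  d=(0.8660,-0.5000)  start (2,5)  tX=0.4850 tY=1.4400  stride 1/|dx|=1.1547 1/|dy|=2.0000
    cross x-line → (3,5), t=0.4850
    cross y-line → (3,4), t=1.4400
    cross x-line → (4,4), t=1.6397
    cross x-line → (5,4), t=2.7944 (wall)
  → r_3 = 2.7944
beam 4: φ=270°, α=60°
  d=(0.5000,0.8660)  start (2,5)  tX=0.8400 tY=0.3233  stride 1/|dx|=2.0000 1/|dy|=1.1547
    cross y-line → (2,6), t=0.3233
    cross x-line → (3,6), t=0.8400
    cross y-line → (3,7), t=1.4780
    cross y-line → (3,8), t=2.6327
    cross x-line → (4,8), t=2.8400
    cross y-line → (4,9), t=3.7874 (wall)
  → r_4 = 3.7874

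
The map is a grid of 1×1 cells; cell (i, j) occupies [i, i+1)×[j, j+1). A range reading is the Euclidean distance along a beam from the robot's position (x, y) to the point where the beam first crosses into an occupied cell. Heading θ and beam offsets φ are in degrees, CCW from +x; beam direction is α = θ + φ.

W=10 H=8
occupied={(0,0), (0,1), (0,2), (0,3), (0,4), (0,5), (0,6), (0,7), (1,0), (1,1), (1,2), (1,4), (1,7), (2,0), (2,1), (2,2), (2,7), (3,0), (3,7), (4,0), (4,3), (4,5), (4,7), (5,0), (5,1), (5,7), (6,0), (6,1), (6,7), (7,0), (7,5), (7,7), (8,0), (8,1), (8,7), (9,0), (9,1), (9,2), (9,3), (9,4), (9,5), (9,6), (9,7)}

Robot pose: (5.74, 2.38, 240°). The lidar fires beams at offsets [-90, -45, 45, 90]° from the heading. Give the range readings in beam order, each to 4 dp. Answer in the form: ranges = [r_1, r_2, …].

beam 1: φ=-90°, α=150°
  d=(-0.8660,0.5000)  start (5,2)  tX=0.8545 tY=1.2400  stride 1/|dx|=1.1547 1/|dy|=2.0000
    cross x-line → (4,2), t=0.8545
    cross y-line → (4,3), t=1.2400 (wall)
  → r_1 = 1.2400
beam 2: φ=-45°, α=195°
  d=(-0.9659,-0.2588)  start (5,2)  tX=0.7661 tY=1.4682  stride 1/|dx|=1.0353 1/|dy|=3.8637
    cross x-line → (4,2), t=0.7661
    cross y-line → (4,1), t=1.4682
    cross x-line → (3,1), t=1.8014
    cross x-line → (2,1), t=2.8367 (wall)
  → r_2 = 2.8367
beam 3: φ=45°, α=285°
  d=(0.2588,-0.9659)  start (5,2)  tX=1.0046 tY=0.3934  stride 1/|dx|=3.8637 1/|dy|=1.0353
    cross y-line → (5,1), t=0.3934 (wall)
  → r_3 = 0.3934
beam 4: φ=90°, α=330°
  d=(0.8660,-0.5000)  start (5,2)  tX=0.3002 tY=0.7600  stride 1/|dx|=1.1547 1/|dy|=2.0000
    cross x-line → (6,2), t=0.3002
    cross y-line → (6,1), t=0.7600 (wall)
  → r_4 = 0.7600

ranges = [1.2400, 2.8367, 0.3934, 0.7600]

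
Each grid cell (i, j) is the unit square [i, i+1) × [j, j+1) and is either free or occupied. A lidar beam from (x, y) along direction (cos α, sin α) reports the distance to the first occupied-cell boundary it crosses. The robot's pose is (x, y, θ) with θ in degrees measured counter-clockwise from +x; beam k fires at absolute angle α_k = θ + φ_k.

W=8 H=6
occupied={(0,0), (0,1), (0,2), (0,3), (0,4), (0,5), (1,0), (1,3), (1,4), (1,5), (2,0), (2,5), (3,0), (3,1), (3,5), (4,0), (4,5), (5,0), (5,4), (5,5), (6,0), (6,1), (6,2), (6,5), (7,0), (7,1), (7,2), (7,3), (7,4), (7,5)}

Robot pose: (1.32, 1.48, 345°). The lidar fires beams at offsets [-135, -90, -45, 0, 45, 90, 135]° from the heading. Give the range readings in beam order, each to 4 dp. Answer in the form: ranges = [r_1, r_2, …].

beam 1: φ=-135°, α=210°
  dir = (cos 210°, sin 210°) = (-0.8660, -0.5000); from cell (1,1)
  next x-line at t=0.3695, next y-line at t=0.9600; Δt_x=1.1547, Δt_y=2.0000
    x: enter (0,1) at t=0.3695 ← occupied
  → r_1 = 0.3695
beam 2: φ=-90°, α=255°
  dir = (cos 255°, sin 255°) = (-0.2588, -0.9659); from cell (1,1)
  next x-line at t=1.2364, next y-line at t=0.4969; Δt_x=3.8637, Δt_y=1.0353
    y: enter (1,0) at t=0.4969 ← occupied
  → r_2 = 0.4969
beam 3: φ=-45°, α=300°
  dir = (cos 300°, sin 300°) = (0.5000, -0.8660); from cell (1,1)
  next x-line at t=1.3600, next y-line at t=0.5543; Δt_x=2.0000, Δt_y=1.1547
    y: enter (1,0) at t=0.5543 ← occupied
  → r_3 = 0.5543
beam 4: φ=0°, α=345°
  dir = (cos 345°, sin 345°) = (0.9659, -0.2588); from cell (1,1)
  next x-line at t=0.7040, next y-line at t=1.8546; Δt_x=1.0353, Δt_y=3.8637
    x: enter (2,1) at t=0.7040
    x: enter (3,1) at t=1.7393 ← occupied
  → r_4 = 1.7393
beam 5: φ=45°, α=30°
  dir = (cos 30°, sin 30°) = (0.8660, 0.5000); from cell (1,1)
  next x-line at t=0.7852, next y-line at t=1.0400; Δt_x=1.1547, Δt_y=2.0000
    x: enter (2,1) at t=0.7852
    y: enter (2,2) at t=1.0400
    x: enter (3,2) at t=1.9399
    y: enter (3,3) at t=3.0400
    x: enter (4,3) at t=3.0946
    x: enter (5,3) at t=4.2493
    y: enter (5,4) at t=5.0400 ← occupied
  → r_5 = 5.0400
beam 6: φ=90°, α=75°
  dir = (cos 75°, sin 75°) = (0.2588, 0.9659); from cell (1,1)
  next x-line at t=2.6273, next y-line at t=0.5383; Δt_x=3.8637, Δt_y=1.0353
    y: enter (1,2) at t=0.5383
    y: enter (1,3) at t=1.5736 ← occupied
  → r_6 = 1.5736
beam 7: φ=135°, α=120°
  dir = (cos 120°, sin 120°) = (-0.5000, 0.8660); from cell (1,1)
  next x-line at t=0.6400, next y-line at t=0.6004; Δt_x=2.0000, Δt_y=1.1547
    y: enter (1,2) at t=0.6004
    x: enter (0,2) at t=0.6400 ← occupied
  → r_7 = 0.6400

ranges = [0.3695, 0.4969, 0.5543, 1.7393, 5.0400, 1.5736, 0.6400]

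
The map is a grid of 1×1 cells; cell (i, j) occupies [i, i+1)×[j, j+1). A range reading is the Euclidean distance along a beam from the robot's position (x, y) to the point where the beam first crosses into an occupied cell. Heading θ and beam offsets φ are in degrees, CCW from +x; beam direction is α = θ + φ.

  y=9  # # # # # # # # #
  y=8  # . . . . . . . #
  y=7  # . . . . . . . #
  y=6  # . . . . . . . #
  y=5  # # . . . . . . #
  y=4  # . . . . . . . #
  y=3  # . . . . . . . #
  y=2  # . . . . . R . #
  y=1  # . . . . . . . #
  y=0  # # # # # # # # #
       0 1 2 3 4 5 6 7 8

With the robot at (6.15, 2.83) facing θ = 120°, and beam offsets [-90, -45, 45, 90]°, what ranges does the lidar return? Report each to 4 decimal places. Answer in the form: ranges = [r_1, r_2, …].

beam 1: φ=-90°, α=30°
  dir = (cos 30°, sin 30°) = (0.8660, 0.5000); from cell (6,2)
  next x-line at t=0.9815, next y-line at t=0.3400; Δt_x=1.1547, Δt_y=2.0000
    y: enter (6,3) at t=0.3400
    x: enter (7,3) at t=0.9815
    x: enter (8,3) at t=2.1362 ← occupied
  → r_1 = 2.1362
beam 2: φ=-45°, α=75°
  dir = (cos 75°, sin 75°) = (0.2588, 0.9659); from cell (6,2)
  next x-line at t=3.2841, next y-line at t=0.1760; Δt_x=3.8637, Δt_y=1.0353
    y: enter (6,3) at t=0.1760
    y: enter (6,4) at t=1.2113
    y: enter (6,5) at t=2.2465
    y: enter (6,6) at t=3.2818
    x: enter (7,6) at t=3.2841
    y: enter (7,7) at t=4.3171
    y: enter (7,8) at t=5.3524
    y: enter (7,9) at t=6.3877 ← occupied
  → r_2 = 6.3877
beam 3: φ=45°, α=165°
  dir = (cos 165°, sin 165°) = (-0.9659, 0.2588); from cell (6,2)
  next x-line at t=0.1553, next y-line at t=0.6568; Δt_x=1.0353, Δt_y=3.8637
    x: enter (5,2) at t=0.1553
    y: enter (5,3) at t=0.6568
    x: enter (4,3) at t=1.1906
    x: enter (3,3) at t=2.2258
    x: enter (2,3) at t=3.2611
    x: enter (1,3) at t=4.2964
    y: enter (1,4) at t=4.5205
    x: enter (0,4) at t=5.3317 ← occupied
  → r_3 = 5.3317
beam 4: φ=90°, α=210°
  dir = (cos 210°, sin 210°) = (-0.8660, -0.5000); from cell (6,2)
  next x-line at t=0.1732, next y-line at t=1.6600; Δt_x=1.1547, Δt_y=2.0000
    x: enter (5,2) at t=0.1732
    x: enter (4,2) at t=1.3279
    y: enter (4,1) at t=1.6600
    x: enter (3,1) at t=2.4826
    x: enter (2,1) at t=3.6373
    y: enter (2,0) at t=3.6600 ← occupied
  → r_4 = 3.6600

ranges = [2.1362, 6.3877, 5.3317, 3.6600]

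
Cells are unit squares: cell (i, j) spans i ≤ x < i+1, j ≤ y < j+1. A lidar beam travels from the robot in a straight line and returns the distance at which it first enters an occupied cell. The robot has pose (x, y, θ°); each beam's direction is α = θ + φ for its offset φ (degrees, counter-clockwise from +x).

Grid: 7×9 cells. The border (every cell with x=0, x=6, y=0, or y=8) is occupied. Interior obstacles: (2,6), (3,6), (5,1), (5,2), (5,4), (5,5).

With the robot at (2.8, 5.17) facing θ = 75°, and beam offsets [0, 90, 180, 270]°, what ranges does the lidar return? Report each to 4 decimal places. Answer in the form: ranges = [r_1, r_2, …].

ranges = [0.8593, 1.8635, 4.3171, 2.2776]

beam 1: φ=0°, α=75°
  dir = (cos 75°, sin 75°) = (0.2588, 0.9659); from cell (2,5)
  next x-line at t=0.7727, next y-line at t=0.8593; Δt_x=3.8637, Δt_y=1.0353
    x: enter (3,5) at t=0.7727
    y: enter (3,6) at t=0.8593 ← occupied
  → r_1 = 0.8593
beam 2: φ=90°, α=165°
  dir = (cos 165°, sin 165°) = (-0.9659, 0.2588); from cell (2,5)
  next x-line at t=0.8282, next y-line at t=3.2069; Δt_x=1.0353, Δt_y=3.8637
    x: enter (1,5) at t=0.8282
    x: enter (0,5) at t=1.8635 ← occupied
  → r_2 = 1.8635
beam 3: φ=180°, α=255°
  dir = (cos 255°, sin 255°) = (-0.2588, -0.9659); from cell (2,5)
  next x-line at t=3.0910, next y-line at t=0.1760; Δt_x=3.8637, Δt_y=1.0353
    y: enter (2,4) at t=0.1760
    y: enter (2,3) at t=1.2113
    y: enter (2,2) at t=2.2465
    x: enter (1,2) at t=3.0910
    y: enter (1,1) at t=3.2818
    y: enter (1,0) at t=4.3171 ← occupied
  → r_3 = 4.3171
beam 4: φ=270°, α=345°
  dir = (cos 345°, sin 345°) = (0.9659, -0.2588); from cell (2,5)
  next x-line at t=0.2071, next y-line at t=0.6568; Δt_x=1.0353, Δt_y=3.8637
    x: enter (3,5) at t=0.2071
    y: enter (3,4) at t=0.6568
    x: enter (4,4) at t=1.2423
    x: enter (5,4) at t=2.2776 ← occupied
  → r_4 = 2.2776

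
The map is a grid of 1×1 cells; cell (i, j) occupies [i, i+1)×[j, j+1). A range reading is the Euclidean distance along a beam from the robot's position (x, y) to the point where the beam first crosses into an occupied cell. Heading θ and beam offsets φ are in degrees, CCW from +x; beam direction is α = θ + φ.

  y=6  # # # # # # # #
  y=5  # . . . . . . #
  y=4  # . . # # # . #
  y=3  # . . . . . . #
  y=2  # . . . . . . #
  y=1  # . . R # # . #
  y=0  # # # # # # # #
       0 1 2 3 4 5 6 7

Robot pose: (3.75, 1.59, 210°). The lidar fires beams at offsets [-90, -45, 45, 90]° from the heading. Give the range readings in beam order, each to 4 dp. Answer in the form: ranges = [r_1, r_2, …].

beam 1: φ=-90°, α=120°
  dir = (cos 120°, sin 120°) = (-0.5000, 0.8660); from cell (3,1)
  next x-line at t=1.5000, next y-line at t=0.4734; Δt_x=2.0000, Δt_y=1.1547
    y: enter (3,2) at t=0.4734
    x: enter (2,2) at t=1.5000
    y: enter (2,3) at t=1.6281
    y: enter (2,4) at t=2.7828
    x: enter (1,4) at t=3.5000
    y: enter (1,5) at t=3.9375
    y: enter (1,6) at t=5.0922 ← occupied
  → r_1 = 5.0922
beam 2: φ=-45°, α=165°
  dir = (cos 165°, sin 165°) = (-0.9659, 0.2588); from cell (3,1)
  next x-line at t=0.7765, next y-line at t=1.5841; Δt_x=1.0353, Δt_y=3.8637
    x: enter (2,1) at t=0.7765
    y: enter (2,2) at t=1.5841
    x: enter (1,2) at t=1.8117
    x: enter (0,2) at t=2.8470 ← occupied
  → r_2 = 2.8470
beam 3: φ=45°, α=255°
  dir = (cos 255°, sin 255°) = (-0.2588, -0.9659); from cell (3,1)
  next x-line at t=2.8978, next y-line at t=0.6108; Δt_x=3.8637, Δt_y=1.0353
    y: enter (3,0) at t=0.6108 ← occupied
  → r_3 = 0.6108
beam 4: φ=90°, α=300°
  dir = (cos 300°, sin 300°) = (0.5000, -0.8660); from cell (3,1)
  next x-line at t=0.5000, next y-line at t=0.6813; Δt_x=2.0000, Δt_y=1.1547
    x: enter (4,1) at t=0.5000 ← occupied
  → r_4 = 0.5000

ranges = [5.0922, 2.8470, 0.6108, 0.5000]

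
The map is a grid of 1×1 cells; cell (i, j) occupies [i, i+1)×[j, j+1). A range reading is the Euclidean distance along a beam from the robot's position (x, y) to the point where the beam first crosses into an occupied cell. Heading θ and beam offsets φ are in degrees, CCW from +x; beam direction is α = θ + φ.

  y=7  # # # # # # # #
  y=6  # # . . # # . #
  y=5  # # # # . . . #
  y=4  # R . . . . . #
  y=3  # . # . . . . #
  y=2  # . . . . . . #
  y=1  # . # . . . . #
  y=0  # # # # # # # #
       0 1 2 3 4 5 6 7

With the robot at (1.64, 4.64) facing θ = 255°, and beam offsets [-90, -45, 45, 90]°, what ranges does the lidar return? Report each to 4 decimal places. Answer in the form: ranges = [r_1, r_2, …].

beam 1: φ=-90°, α=165°
  d=(-0.9659,0.2588)  start (1,4)  tX=0.6626 tY=1.3909  stride 1/|dx|=1.0353 1/|dy|=3.8637
    cross x-line → (0,4), t=0.6626 (wall)
  → r_1 = 0.6626
beam 2: φ=-45°, α=210°
  d=(-0.8660,-0.5000)  start (1,4)  tX=0.7390 tY=1.2800  stride 1/|dx|=1.1547 1/|dy|=2.0000
    cross x-line → (0,4), t=0.7390 (wall)
  → r_2 = 0.7390
beam 3: φ=45°, α=300°
  d=(0.5000,-0.8660)  start (1,4)  tX=0.7200 tY=0.7390  stride 1/|dx|=2.0000 1/|dy|=1.1547
    cross x-line → (2,4), t=0.7200
    cross y-line → (2,3), t=0.7390 (wall)
  → r_3 = 0.7390
beam 4: φ=90°, α=345°
  d=(0.9659,-0.2588)  start (1,4)  tX=0.3727 tY=2.4728  stride 1/|dx|=1.0353 1/|dy|=3.8637
    cross x-line → (2,4), t=0.3727
    cross x-line → (3,4), t=1.4080
    cross x-line → (4,4), t=2.4433
    cross y-line → (4,3), t=2.4728
    cross x-line → (5,3), t=3.4785
    cross x-line → (6,3), t=4.5138
    cross x-line → (7,3), t=5.5491 (wall)
  → r_4 = 5.5491

ranges = [0.6626, 0.7390, 0.7390, 5.5491]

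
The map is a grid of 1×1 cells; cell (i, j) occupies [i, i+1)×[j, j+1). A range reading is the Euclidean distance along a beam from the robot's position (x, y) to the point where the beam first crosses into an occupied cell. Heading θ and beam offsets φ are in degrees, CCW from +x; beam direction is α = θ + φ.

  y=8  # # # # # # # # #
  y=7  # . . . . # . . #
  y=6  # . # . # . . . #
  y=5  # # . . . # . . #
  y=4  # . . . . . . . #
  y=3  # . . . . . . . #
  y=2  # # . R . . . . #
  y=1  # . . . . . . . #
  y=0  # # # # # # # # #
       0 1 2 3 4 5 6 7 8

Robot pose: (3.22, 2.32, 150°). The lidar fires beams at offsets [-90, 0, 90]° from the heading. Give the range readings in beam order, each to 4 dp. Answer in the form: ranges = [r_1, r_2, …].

beam 1: φ=-90°, α=60°
  d=(0.5000,0.8660)  start (3,2)  tX=1.5600 tY=0.7852  stride 1/|dx|=2.0000 1/|dy|=1.1547
    cross y-line → (3,3), t=0.7852
    cross x-line → (4,3), t=1.5600
    cross y-line → (4,4), t=1.9399
    cross y-line → (4,5), t=3.0946
    cross x-line → (5,5), t=3.5600 (wall)
  → r_1 = 3.5600
beam 2: φ=0°, α=150°
  d=(-0.8660,0.5000)  start (3,2)  tX=0.2540 tY=1.3600  stride 1/|dx|=1.1547 1/|dy|=2.0000
    cross x-line → (2,2), t=0.2540
    cross y-line → (2,3), t=1.3600
    cross x-line → (1,3), t=1.4087
    cross x-line → (0,3), t=2.5634 (wall)
  → r_2 = 2.5634
beam 3: φ=90°, α=240°
  d=(-0.5000,-0.8660)  start (3,2)  tX=0.4400 tY=0.3695  stride 1/|dx|=2.0000 1/|dy|=1.1547
    cross y-line → (3,1), t=0.3695
    cross x-line → (2,1), t=0.4400
    cross y-line → (2,0), t=1.5242 (wall)
  → r_3 = 1.5242

ranges = [3.5600, 2.5634, 1.5242]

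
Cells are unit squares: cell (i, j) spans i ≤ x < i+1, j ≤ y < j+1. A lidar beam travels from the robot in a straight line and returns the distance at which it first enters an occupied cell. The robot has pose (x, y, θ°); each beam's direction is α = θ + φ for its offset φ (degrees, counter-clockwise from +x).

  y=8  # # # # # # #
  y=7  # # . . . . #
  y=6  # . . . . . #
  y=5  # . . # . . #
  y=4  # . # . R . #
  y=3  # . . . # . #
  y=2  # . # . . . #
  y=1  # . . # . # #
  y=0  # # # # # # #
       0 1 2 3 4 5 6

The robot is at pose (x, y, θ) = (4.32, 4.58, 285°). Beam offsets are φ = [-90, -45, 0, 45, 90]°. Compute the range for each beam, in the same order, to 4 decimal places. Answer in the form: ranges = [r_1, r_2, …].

beam 1: φ=-90°, α=195°
  d=(-0.9659,-0.2588)  start (4,4)  tX=0.3313 tY=2.2409  stride 1/|dx|=1.0353 1/|dy|=3.8637
    cross x-line → (3,4), t=0.3313
    cross x-line → (2,4), t=1.3666 (wall)
  → r_1 = 1.3666
beam 2: φ=-45°, α=240°
  d=(-0.5000,-0.8660)  start (4,4)  tX=0.6400 tY=0.6697  stride 1/|dx|=2.0000 1/|dy|=1.1547
    cross x-line → (3,4), t=0.6400
    cross y-line → (3,3), t=0.6697
    cross y-line → (3,2), t=1.8244
    cross x-line → (2,2), t=2.6400 (wall)
  → r_2 = 2.6400
beam 3: φ=0°, α=285°
  d=(0.2588,-0.9659)  start (4,4)  tX=2.6273 tY=0.6005  stride 1/|dx|=3.8637 1/|dy|=1.0353
    cross y-line → (4,3), t=0.6005 (wall)
  → r_3 = 0.6005
beam 4: φ=45°, α=330°
  d=(0.8660,-0.5000)  start (4,4)  tX=0.7852 tY=1.1600  stride 1/|dx|=1.1547 1/|dy|=2.0000
    cross x-line → (5,4), t=0.7852
    cross y-line → (5,3), t=1.1600
    cross x-line → (6,3), t=1.9399 (wall)
  → r_4 = 1.9399
beam 5: φ=90°, α=15°
  d=(0.9659,0.2588)  start (4,4)  tX=0.7040 tY=1.6228  stride 1/|dx|=1.0353 1/|dy|=3.8637
    cross x-line → (5,4), t=0.7040
    cross y-line → (5,5), t=1.6228
    cross x-line → (6,5), t=1.7393 (wall)
  → r_5 = 1.7393

ranges = [1.3666, 2.6400, 0.6005, 1.9399, 1.7393]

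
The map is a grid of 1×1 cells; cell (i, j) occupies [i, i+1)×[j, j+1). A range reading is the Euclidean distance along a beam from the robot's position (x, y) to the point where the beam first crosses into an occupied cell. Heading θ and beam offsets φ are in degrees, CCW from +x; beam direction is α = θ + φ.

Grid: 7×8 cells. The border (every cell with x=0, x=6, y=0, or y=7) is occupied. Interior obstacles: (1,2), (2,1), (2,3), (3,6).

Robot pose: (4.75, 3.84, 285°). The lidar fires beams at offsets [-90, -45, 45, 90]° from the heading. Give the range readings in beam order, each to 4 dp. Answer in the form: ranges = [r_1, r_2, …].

ranges = [1.8117, 3.2793, 1.4434, 1.2941]

beam 1: φ=-90°, α=195°
  d=(-0.9659,-0.2588)  start (4,3)  tX=0.7765 tY=3.2455  stride 1/|dx|=1.0353 1/|dy|=3.8637
    cross x-line → (3,3), t=0.7765
    cross x-line → (2,3), t=1.8117 (wall)
  → r_1 = 1.8117
beam 2: φ=-45°, α=240°
  d=(-0.5000,-0.8660)  start (4,3)  tX=1.5000 tY=0.9699  stride 1/|dx|=2.0000 1/|dy|=1.1547
    cross y-line → (4,2), t=0.9699
    cross x-line → (3,2), t=1.5000
    cross y-line → (3,1), t=2.1246
    cross y-line → (3,0), t=3.2793 (wall)
  → r_2 = 3.2793
beam 3: φ=45°, α=330°
  d=(0.8660,-0.5000)  start (4,3)  tX=0.2887 tY=1.6800  stride 1/|dx|=1.1547 1/|dy|=2.0000
    cross x-line → (5,3), t=0.2887
    cross x-line → (6,3), t=1.4434 (wall)
  → r_3 = 1.4434
beam 4: φ=90°, α=15°
  d=(0.9659,0.2588)  start (4,3)  tX=0.2588 tY=0.6182  stride 1/|dx|=1.0353 1/|dy|=3.8637
    cross x-line → (5,3), t=0.2588
    cross y-line → (5,4), t=0.6182
    cross x-line → (6,4), t=1.2941 (wall)
  → r_4 = 1.2941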